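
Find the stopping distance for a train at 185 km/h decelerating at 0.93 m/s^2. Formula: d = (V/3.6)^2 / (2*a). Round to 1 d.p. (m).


Convert speed: V = 185 / 3.6 = 51.3889 m/s
V^2 = 2640.8179
d = 2640.8179 / (2 * 0.93)
d = 2640.8179 / 1.86
d = 1419.8 m

1419.8


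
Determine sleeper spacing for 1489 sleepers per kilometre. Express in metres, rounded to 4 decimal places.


Spacing = 1000 m / number of sleepers
Spacing = 1000 / 1489
Spacing = 0.6716 m

0.6716


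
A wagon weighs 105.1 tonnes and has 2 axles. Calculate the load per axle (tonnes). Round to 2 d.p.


Load per axle = total weight / number of axles
Load = 105.1 / 2
Load = 52.55 tonnes

52.55


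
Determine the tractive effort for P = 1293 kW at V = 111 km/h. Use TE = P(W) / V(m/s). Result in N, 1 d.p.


Convert: P = 1293 kW = 1293000 W
V = 111 / 3.6 = 30.8333 m/s
TE = 1293000 / 30.8333
TE = 41935.1 N

41935.1


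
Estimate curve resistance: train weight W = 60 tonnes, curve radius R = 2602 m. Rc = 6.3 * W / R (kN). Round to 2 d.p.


Rc = 6.3 * W / R
Rc = 6.3 * 60 / 2602
Rc = 378.0 / 2602
Rc = 0.15 kN

0.15


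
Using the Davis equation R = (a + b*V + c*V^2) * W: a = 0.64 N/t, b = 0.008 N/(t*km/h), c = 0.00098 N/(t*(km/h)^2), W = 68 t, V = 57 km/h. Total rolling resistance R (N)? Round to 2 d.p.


b*V = 0.008 * 57 = 0.456
c*V^2 = 0.00098 * 3249 = 3.18402
R_per_t = 0.64 + 0.456 + 3.18402 = 4.28002 N/t
R_total = 4.28002 * 68 = 291.04 N

291.04


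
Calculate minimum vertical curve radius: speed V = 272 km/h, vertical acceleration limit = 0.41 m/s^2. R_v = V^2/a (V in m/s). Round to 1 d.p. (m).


Convert speed: V = 272 / 3.6 = 75.5556 m/s
V^2 = 5708.642 m^2/s^2
R_v = 5708.642 / 0.41
R_v = 13923.5 m

13923.5


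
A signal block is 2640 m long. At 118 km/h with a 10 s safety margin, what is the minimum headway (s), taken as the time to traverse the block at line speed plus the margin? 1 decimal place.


V = 118 / 3.6 = 32.7778 m/s
Block traversal time = 2640 / 32.7778 = 80.5424 s
Headway = 80.5424 + 10
Headway = 90.5 s

90.5


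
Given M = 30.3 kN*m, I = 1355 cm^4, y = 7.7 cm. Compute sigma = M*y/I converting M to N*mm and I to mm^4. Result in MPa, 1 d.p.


Convert units:
M = 30.3 kN*m = 30300000 N*mm
y = 7.7 cm = 77 mm
I = 1355 cm^4 = 13550000 mm^4
sigma = 30300000 * 77 / 13550000
sigma = 172.2 MPa

172.2


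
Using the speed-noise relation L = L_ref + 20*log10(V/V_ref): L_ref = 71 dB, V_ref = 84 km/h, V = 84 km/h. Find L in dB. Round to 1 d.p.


V/V_ref = 84 / 84 = 1.0
log10(1.0) = 0.0
20 * 0.0 = 0.0
L = 71 + 0.0 = 71.0 dB

71.0


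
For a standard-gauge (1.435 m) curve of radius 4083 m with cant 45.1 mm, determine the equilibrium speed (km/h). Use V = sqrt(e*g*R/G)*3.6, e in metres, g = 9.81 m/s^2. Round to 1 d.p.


Convert cant: e = 45.1 mm = 0.0451 m
V_ms = sqrt(0.0451 * 9.81 * 4083 / 1.435)
V_ms = sqrt(1258.847229) = 35.4802 m/s
V = 35.4802 * 3.6 = 127.7 km/h

127.7


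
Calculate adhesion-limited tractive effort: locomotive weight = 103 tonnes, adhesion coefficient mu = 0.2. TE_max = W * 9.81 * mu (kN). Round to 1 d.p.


TE_max = W * g * mu
TE_max = 103 * 9.81 * 0.2
TE_max = 1010.43 * 0.2
TE_max = 202.1 kN

202.1


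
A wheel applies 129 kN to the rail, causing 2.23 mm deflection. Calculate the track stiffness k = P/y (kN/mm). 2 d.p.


Track stiffness k = P / y
k = 129 / 2.23
k = 57.85 kN/mm

57.85


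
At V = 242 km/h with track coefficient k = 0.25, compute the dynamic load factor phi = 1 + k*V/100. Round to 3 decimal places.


phi = 1 + k * V / 100
phi = 1 + 0.25 * 242 / 100
phi = 1 + 0.605
phi = 1.605

1.605


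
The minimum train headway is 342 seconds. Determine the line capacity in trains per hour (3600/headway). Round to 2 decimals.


Capacity = 3600 / headway
Capacity = 3600 / 342
Capacity = 10.53 trains/hour

10.53


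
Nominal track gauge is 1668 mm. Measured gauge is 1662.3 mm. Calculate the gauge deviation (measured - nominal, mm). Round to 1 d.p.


Deviation = measured - nominal
Deviation = 1662.3 - 1668
Deviation = -5.7 mm

-5.7


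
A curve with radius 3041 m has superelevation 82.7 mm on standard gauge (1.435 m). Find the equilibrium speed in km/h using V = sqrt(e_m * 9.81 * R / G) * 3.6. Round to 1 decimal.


Convert cant: e = 82.7 mm = 0.0827 m
V_ms = sqrt(0.0827 * 9.81 * 3041 / 1.435)
V_ms = sqrt(1719.250012) = 41.4638 m/s
V = 41.4638 * 3.6 = 149.3 km/h

149.3


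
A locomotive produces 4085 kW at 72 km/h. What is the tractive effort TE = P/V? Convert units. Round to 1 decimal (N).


Convert: P = 4085 kW = 4085000 W
V = 72 / 3.6 = 20.0 m/s
TE = 4085000 / 20.0
TE = 204250.0 N

204250.0


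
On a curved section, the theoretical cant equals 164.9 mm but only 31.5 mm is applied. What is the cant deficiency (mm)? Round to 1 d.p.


Cant deficiency = equilibrium cant - actual cant
CD = 164.9 - 31.5
CD = 133.4 mm

133.4


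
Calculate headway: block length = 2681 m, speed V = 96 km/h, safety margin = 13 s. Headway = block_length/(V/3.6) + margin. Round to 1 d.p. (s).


V = 96 / 3.6 = 26.6667 m/s
Block traversal time = 2681 / 26.6667 = 100.5375 s
Headway = 100.5375 + 13
Headway = 113.5 s

113.5


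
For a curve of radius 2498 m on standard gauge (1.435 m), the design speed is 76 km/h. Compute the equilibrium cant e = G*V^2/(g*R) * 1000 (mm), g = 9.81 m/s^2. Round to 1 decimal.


Convert speed: V = 76 / 3.6 = 21.1111 m/s
Apply formula: e = 1.435 * 21.1111^2 / (9.81 * 2498)
e = 1.435 * 445.679 / 24505.38
e = 0.026098 m = 26.1 mm

26.1


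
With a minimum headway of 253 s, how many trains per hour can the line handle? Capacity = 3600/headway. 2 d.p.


Capacity = 3600 / headway
Capacity = 3600 / 253
Capacity = 14.23 trains/hour

14.23


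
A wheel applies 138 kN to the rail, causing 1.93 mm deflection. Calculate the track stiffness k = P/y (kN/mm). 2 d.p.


Track stiffness k = P / y
k = 138 / 1.93
k = 71.50 kN/mm

71.50


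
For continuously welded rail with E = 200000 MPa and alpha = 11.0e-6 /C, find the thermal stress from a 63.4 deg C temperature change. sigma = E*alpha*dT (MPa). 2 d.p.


sigma = E * alpha * dT
sigma = 200000 * 11.0e-6 * 63.4
sigma = 2.2 * 63.4
sigma = 139.48 MPa

139.48


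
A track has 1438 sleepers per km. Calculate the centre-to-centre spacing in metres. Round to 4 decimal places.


Spacing = 1000 m / number of sleepers
Spacing = 1000 / 1438
Spacing = 0.6954 m

0.6954


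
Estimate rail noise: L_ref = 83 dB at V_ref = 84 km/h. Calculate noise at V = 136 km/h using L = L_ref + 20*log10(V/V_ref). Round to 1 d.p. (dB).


V/V_ref = 136 / 84 = 1.619048
log10(1.619048) = 0.20926
20 * 0.20926 = 4.1852
L = 83 + 4.1852 = 87.2 dB

87.2


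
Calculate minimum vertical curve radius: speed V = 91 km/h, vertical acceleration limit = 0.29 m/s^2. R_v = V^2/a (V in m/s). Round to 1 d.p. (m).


Convert speed: V = 91 / 3.6 = 25.2778 m/s
V^2 = 638.966 m^2/s^2
R_v = 638.966 / 0.29
R_v = 2203.3 m

2203.3


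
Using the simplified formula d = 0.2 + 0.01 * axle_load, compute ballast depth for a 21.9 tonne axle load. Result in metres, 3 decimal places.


d = 0.2 + 0.01 * 21.9
d = 0.2 + 0.219
d = 0.419 m

0.419


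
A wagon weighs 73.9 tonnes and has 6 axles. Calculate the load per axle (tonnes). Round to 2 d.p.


Load per axle = total weight / number of axles
Load = 73.9 / 6
Load = 12.32 tonnes

12.32


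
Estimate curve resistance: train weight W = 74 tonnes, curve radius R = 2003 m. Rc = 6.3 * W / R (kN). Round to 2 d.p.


Rc = 6.3 * W / R
Rc = 6.3 * 74 / 2003
Rc = 466.2 / 2003
Rc = 0.23 kN

0.23


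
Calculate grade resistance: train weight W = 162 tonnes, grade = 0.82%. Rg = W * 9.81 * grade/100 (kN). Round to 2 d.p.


Rg = W * 9.81 * grade / 100
Rg = 162 * 9.81 * 0.82 / 100
Rg = 1589.22 * 0.0082
Rg = 13.03 kN

13.03


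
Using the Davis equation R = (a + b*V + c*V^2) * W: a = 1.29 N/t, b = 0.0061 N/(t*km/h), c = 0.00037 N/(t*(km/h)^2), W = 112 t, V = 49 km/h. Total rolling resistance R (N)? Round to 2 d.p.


b*V = 0.0061 * 49 = 0.2989
c*V^2 = 0.00037 * 2401 = 0.88837
R_per_t = 1.29 + 0.2989 + 0.88837 = 2.47727 N/t
R_total = 2.47727 * 112 = 277.45 N

277.45


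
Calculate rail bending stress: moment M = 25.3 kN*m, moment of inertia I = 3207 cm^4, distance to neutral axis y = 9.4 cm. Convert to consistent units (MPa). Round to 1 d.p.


Convert units:
M = 25.3 kN*m = 25300000 N*mm
y = 9.4 cm = 94 mm
I = 3207 cm^4 = 32070000 mm^4
sigma = 25300000 * 94 / 32070000
sigma = 74.2 MPa

74.2


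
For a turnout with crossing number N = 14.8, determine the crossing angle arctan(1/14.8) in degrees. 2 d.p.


1/N = 1/14.8 = 0.067568
angle = arctan(0.067568) = 0.067465 rad
angle = 0.067465 * 180/pi = 3.87 degrees

3.87


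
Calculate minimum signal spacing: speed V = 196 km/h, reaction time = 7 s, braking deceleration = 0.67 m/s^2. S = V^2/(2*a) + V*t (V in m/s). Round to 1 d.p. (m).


V = 196 / 3.6 = 54.4444 m/s
Braking distance = 54.4444^2 / (2*0.67) = 2212.0877 m
Sighting distance = 54.4444 * 7 = 381.1111 m
S = 2212.0877 + 381.1111 = 2593.2 m

2593.2


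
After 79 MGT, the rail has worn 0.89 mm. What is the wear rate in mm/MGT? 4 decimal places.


Wear rate = total wear / cumulative tonnage
Rate = 0.89 / 79
Rate = 0.0113 mm/MGT

0.0113


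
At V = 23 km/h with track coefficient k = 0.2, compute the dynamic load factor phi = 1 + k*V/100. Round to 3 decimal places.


phi = 1 + k * V / 100
phi = 1 + 0.2 * 23 / 100
phi = 1 + 0.046
phi = 1.046

1.046


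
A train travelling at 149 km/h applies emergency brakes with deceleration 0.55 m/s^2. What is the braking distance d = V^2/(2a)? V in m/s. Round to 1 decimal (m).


Convert speed: V = 149 / 3.6 = 41.3889 m/s
V^2 = 1713.0401
d = 1713.0401 / (2 * 0.55)
d = 1713.0401 / 1.1
d = 1557.3 m

1557.3


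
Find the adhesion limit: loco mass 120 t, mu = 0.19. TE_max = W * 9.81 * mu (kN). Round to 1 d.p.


TE_max = W * g * mu
TE_max = 120 * 9.81 * 0.19
TE_max = 1177.2 * 0.19
TE_max = 223.7 kN

223.7


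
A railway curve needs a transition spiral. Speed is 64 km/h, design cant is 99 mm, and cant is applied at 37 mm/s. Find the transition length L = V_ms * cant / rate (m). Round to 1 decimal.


Convert speed: V = 64 / 3.6 = 17.7778 m/s
L = 17.7778 * 99 / 37
L = 1760.0 / 37
L = 47.6 m

47.6


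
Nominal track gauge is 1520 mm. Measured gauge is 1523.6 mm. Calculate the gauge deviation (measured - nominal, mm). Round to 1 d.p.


Deviation = measured - nominal
Deviation = 1523.6 - 1520
Deviation = 3.6 mm

3.6


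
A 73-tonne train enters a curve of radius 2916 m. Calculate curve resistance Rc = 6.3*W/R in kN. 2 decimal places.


Rc = 6.3 * W / R
Rc = 6.3 * 73 / 2916
Rc = 459.9 / 2916
Rc = 0.16 kN

0.16


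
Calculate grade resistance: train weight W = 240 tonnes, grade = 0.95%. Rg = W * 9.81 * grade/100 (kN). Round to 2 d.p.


Rg = W * 9.81 * grade / 100
Rg = 240 * 9.81 * 0.95 / 100
Rg = 2354.4 * 0.0095
Rg = 22.37 kN

22.37


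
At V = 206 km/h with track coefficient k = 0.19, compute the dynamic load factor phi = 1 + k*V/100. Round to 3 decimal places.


phi = 1 + k * V / 100
phi = 1 + 0.19 * 206 / 100
phi = 1 + 0.3914
phi = 1.391

1.391


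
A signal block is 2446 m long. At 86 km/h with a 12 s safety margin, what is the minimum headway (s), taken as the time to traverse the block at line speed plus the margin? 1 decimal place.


V = 86 / 3.6 = 23.8889 m/s
Block traversal time = 2446 / 23.8889 = 102.3907 s
Headway = 102.3907 + 12
Headway = 114.4 s

114.4


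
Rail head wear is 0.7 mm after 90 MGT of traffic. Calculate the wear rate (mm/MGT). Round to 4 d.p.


Wear rate = total wear / cumulative tonnage
Rate = 0.7 / 90
Rate = 0.0078 mm/MGT

0.0078


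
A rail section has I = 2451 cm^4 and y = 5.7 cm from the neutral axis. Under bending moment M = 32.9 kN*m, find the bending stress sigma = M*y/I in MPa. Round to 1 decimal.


Convert units:
M = 32.9 kN*m = 32900000 N*mm
y = 5.7 cm = 57 mm
I = 2451 cm^4 = 24510000 mm^4
sigma = 32900000 * 57 / 24510000
sigma = 76.5 MPa

76.5


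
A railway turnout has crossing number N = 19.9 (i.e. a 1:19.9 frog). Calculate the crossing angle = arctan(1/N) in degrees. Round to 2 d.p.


1/N = 1/19.9 = 0.050251
angle = arctan(0.050251) = 0.050209 rad
angle = 0.050209 * 180/pi = 2.88 degrees

2.88


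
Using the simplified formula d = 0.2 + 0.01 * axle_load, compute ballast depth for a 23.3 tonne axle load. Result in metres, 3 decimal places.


d = 0.2 + 0.01 * 23.3
d = 0.2 + 0.233
d = 0.433 m

0.433


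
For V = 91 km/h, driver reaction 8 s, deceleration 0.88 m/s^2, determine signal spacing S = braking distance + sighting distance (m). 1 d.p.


V = 91 / 3.6 = 25.2778 m/s
Braking distance = 25.2778^2 / (2*0.88) = 363.0489 m
Sighting distance = 25.2778 * 8 = 202.2222 m
S = 363.0489 + 202.2222 = 565.3 m

565.3


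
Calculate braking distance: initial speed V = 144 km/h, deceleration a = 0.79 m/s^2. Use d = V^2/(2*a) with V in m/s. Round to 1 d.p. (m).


Convert speed: V = 144 / 3.6 = 40.0 m/s
V^2 = 1600.0
d = 1600.0 / (2 * 0.79)
d = 1600.0 / 1.58
d = 1012.7 m

1012.7


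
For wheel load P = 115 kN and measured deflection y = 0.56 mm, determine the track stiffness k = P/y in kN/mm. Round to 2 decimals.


Track stiffness k = P / y
k = 115 / 0.56
k = 205.36 kN/mm

205.36


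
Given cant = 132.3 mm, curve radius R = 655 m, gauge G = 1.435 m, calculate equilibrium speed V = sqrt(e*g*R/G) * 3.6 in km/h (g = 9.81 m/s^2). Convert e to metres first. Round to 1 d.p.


Convert cant: e = 132.3 mm = 0.1323 m
V_ms = sqrt(0.1323 * 9.81 * 655 / 1.435)
V_ms = sqrt(592.404366) = 24.3394 m/s
V = 24.3394 * 3.6 = 87.6 km/h

87.6


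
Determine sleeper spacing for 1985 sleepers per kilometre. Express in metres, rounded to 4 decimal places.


Spacing = 1000 m / number of sleepers
Spacing = 1000 / 1985
Spacing = 0.5038 m

0.5038


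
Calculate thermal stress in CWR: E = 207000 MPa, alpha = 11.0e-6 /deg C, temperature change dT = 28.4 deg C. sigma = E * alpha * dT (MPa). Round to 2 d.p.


sigma = E * alpha * dT
sigma = 207000 * 11.0e-6 * 28.4
sigma = 2.277 * 28.4
sigma = 64.67 MPa

64.67


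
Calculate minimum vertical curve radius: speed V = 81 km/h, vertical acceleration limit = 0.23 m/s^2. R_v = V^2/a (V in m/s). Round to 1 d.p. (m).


Convert speed: V = 81 / 3.6 = 22.5 m/s
V^2 = 506.25 m^2/s^2
R_v = 506.25 / 0.23
R_v = 2201.1 m

2201.1


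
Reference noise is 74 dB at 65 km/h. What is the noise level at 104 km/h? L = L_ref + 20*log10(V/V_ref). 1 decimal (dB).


V/V_ref = 104 / 65 = 1.6
log10(1.6) = 0.20412
20 * 0.20412 = 4.0824
L = 74 + 4.0824 = 78.1 dB

78.1


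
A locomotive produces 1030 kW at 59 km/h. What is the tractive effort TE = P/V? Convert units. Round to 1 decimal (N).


Convert: P = 1030 kW = 1030000 W
V = 59 / 3.6 = 16.3889 m/s
TE = 1030000 / 16.3889
TE = 62847.5 N

62847.5


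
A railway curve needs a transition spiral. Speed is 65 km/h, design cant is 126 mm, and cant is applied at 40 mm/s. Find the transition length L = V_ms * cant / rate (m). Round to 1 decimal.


Convert speed: V = 65 / 3.6 = 18.0556 m/s
L = 18.0556 * 126 / 40
L = 2275.0 / 40
L = 56.9 m

56.9


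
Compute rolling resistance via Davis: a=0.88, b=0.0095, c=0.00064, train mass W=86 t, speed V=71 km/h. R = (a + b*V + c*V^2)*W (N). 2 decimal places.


b*V = 0.0095 * 71 = 0.6745
c*V^2 = 0.00064 * 5041 = 3.22624
R_per_t = 0.88 + 0.6745 + 3.22624 = 4.78074 N/t
R_total = 4.78074 * 86 = 411.14 N

411.14


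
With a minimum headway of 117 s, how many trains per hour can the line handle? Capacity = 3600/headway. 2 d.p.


Capacity = 3600 / headway
Capacity = 3600 / 117
Capacity = 30.77 trains/hour

30.77


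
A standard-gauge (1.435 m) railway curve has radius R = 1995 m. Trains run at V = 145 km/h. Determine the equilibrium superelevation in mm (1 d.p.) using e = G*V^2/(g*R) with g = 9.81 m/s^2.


Convert speed: V = 145 / 3.6 = 40.2778 m/s
Apply formula: e = 1.435 * 40.2778^2 / (9.81 * 1995)
e = 1.435 * 1622.2994 / 19570.95
e = 0.118952 m = 119.0 mm

119.0


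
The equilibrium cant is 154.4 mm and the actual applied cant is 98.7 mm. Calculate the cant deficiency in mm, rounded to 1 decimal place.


Cant deficiency = equilibrium cant - actual cant
CD = 154.4 - 98.7
CD = 55.7 mm

55.7


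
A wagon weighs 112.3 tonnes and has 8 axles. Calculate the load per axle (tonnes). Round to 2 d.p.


Load per axle = total weight / number of axles
Load = 112.3 / 8
Load = 14.04 tonnes

14.04


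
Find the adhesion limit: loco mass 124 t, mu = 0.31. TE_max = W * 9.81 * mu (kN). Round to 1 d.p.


TE_max = W * g * mu
TE_max = 124 * 9.81 * 0.31
TE_max = 1216.44 * 0.31
TE_max = 377.1 kN

377.1


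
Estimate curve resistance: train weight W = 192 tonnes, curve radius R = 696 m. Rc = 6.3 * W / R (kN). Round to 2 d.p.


Rc = 6.3 * W / R
Rc = 6.3 * 192 / 696
Rc = 1209.6 / 696
Rc = 1.74 kN

1.74


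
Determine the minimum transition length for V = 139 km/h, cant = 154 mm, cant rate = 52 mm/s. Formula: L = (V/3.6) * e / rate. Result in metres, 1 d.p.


Convert speed: V = 139 / 3.6 = 38.6111 m/s
L = 38.6111 * 154 / 52
L = 5946.1111 / 52
L = 114.3 m

114.3


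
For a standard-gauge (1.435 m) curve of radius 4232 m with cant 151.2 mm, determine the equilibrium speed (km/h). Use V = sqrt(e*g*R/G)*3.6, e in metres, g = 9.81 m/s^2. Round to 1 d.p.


Convert cant: e = 151.2 mm = 0.1512 m
V_ms = sqrt(0.1512 * 9.81 * 4232 / 1.435)
V_ms = sqrt(4374.360351) = 66.1389 m/s
V = 66.1389 * 3.6 = 238.1 km/h

238.1


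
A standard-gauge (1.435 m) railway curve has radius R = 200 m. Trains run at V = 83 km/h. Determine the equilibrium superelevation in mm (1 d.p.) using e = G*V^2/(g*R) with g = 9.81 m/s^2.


Convert speed: V = 83 / 3.6 = 23.0556 m/s
Apply formula: e = 1.435 * 23.0556^2 / (9.81 * 200)
e = 1.435 * 531.5586 / 1962.0
e = 0.38878 m = 388.8 mm

388.8


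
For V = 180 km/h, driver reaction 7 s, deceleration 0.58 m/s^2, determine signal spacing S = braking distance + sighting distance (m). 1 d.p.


V = 180 / 3.6 = 50.0 m/s
Braking distance = 50.0^2 / (2*0.58) = 2155.1724 m
Sighting distance = 50.0 * 7 = 350.0 m
S = 2155.1724 + 350.0 = 2505.2 m

2505.2


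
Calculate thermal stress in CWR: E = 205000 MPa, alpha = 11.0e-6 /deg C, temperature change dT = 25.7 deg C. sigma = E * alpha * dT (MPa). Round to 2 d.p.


sigma = E * alpha * dT
sigma = 205000 * 11.0e-6 * 25.7
sigma = 2.255 * 25.7
sigma = 57.95 MPa

57.95


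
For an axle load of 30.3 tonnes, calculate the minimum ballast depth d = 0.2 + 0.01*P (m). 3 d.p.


d = 0.2 + 0.01 * 30.3
d = 0.2 + 0.303
d = 0.503 m

0.503


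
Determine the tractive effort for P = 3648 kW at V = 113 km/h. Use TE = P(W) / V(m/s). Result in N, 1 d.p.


Convert: P = 3648 kW = 3648000 W
V = 113 / 3.6 = 31.3889 m/s
TE = 3648000 / 31.3889
TE = 116219.5 N

116219.5


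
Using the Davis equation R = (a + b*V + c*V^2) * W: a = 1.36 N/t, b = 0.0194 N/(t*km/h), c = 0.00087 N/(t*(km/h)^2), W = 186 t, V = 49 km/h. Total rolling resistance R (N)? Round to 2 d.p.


b*V = 0.0194 * 49 = 0.9506
c*V^2 = 0.00087 * 2401 = 2.08887
R_per_t = 1.36 + 0.9506 + 2.08887 = 4.39947 N/t
R_total = 4.39947 * 186 = 818.30 N

818.30


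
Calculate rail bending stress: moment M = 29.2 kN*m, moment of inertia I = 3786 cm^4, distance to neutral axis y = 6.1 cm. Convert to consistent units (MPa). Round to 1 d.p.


Convert units:
M = 29.2 kN*m = 29200000 N*mm
y = 6.1 cm = 61 mm
I = 3786 cm^4 = 37860000 mm^4
sigma = 29200000 * 61 / 37860000
sigma = 47.0 MPa

47.0


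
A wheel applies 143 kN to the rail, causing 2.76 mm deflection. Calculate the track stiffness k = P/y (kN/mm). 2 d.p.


Track stiffness k = P / y
k = 143 / 2.76
k = 51.81 kN/mm

51.81


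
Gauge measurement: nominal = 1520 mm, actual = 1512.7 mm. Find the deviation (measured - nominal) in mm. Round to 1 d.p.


Deviation = measured - nominal
Deviation = 1512.7 - 1520
Deviation = -7.3 mm

-7.3


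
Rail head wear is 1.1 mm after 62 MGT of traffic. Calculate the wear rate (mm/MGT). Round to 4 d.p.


Wear rate = total wear / cumulative tonnage
Rate = 1.1 / 62
Rate = 0.0177 mm/MGT

0.0177


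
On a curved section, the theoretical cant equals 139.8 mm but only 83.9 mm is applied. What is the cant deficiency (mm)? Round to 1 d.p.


Cant deficiency = equilibrium cant - actual cant
CD = 139.8 - 83.9
CD = 55.9 mm

55.9


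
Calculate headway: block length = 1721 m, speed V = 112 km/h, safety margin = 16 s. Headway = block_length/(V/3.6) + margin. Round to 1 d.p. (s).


V = 112 / 3.6 = 31.1111 m/s
Block traversal time = 1721 / 31.1111 = 55.3179 s
Headway = 55.3179 + 16
Headway = 71.3 s

71.3


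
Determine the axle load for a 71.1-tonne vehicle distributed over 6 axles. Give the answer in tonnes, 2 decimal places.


Load per axle = total weight / number of axles
Load = 71.1 / 6
Load = 11.85 tonnes

11.85


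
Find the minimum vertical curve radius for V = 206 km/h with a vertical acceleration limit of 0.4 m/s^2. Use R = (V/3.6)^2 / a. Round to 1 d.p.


Convert speed: V = 206 / 3.6 = 57.2222 m/s
V^2 = 3274.3827 m^2/s^2
R_v = 3274.3827 / 0.4
R_v = 8186.0 m

8186.0


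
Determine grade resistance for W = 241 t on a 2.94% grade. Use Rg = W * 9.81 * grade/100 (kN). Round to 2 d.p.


Rg = W * 9.81 * grade / 100
Rg = 241 * 9.81 * 2.94 / 100
Rg = 2364.21 * 0.0294
Rg = 69.51 kN

69.51


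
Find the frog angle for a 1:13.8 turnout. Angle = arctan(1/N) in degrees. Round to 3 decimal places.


1/N = 1/13.8 = 0.072464
angle = arctan(0.072464) = 0.072337 rad
angle = 0.072337 * 180/pi = 4.145 degrees

4.145


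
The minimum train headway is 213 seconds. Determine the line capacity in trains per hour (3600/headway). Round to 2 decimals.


Capacity = 3600 / headway
Capacity = 3600 / 213
Capacity = 16.90 trains/hour

16.90


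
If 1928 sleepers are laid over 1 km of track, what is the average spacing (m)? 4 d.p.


Spacing = 1000 m / number of sleepers
Spacing = 1000 / 1928
Spacing = 0.5187 m

0.5187


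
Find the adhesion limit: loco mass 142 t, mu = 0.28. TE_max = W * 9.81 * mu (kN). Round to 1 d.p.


TE_max = W * g * mu
TE_max = 142 * 9.81 * 0.28
TE_max = 1393.02 * 0.28
TE_max = 390.0 kN

390.0


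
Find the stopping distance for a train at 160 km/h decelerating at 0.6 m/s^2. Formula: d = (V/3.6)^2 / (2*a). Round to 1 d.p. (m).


Convert speed: V = 160 / 3.6 = 44.4444 m/s
V^2 = 1975.3086
d = 1975.3086 / (2 * 0.6)
d = 1975.3086 / 1.2
d = 1646.1 m

1646.1


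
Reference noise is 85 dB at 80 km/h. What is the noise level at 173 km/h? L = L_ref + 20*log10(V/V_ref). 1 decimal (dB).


V/V_ref = 173 / 80 = 2.1625
log10(2.1625) = 0.334956
20 * 0.334956 = 6.6991
L = 85 + 6.6991 = 91.7 dB

91.7


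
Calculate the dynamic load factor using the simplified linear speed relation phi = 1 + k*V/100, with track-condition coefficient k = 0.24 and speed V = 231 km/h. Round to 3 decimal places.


phi = 1 + k * V / 100
phi = 1 + 0.24 * 231 / 100
phi = 1 + 0.5544
phi = 1.554

1.554


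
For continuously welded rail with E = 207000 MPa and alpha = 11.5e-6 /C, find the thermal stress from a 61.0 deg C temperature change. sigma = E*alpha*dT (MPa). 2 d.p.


sigma = E * alpha * dT
sigma = 207000 * 11.5e-6 * 61.0
sigma = 2.3805 * 61.0
sigma = 145.21 MPa

145.21


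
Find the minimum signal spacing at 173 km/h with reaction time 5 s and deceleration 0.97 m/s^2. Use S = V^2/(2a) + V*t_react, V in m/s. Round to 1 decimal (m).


V = 173 / 3.6 = 48.0556 m/s
Braking distance = 48.0556^2 / (2*0.97) = 1190.3796 m
Sighting distance = 48.0556 * 5 = 240.2778 m
S = 1190.3796 + 240.2778 = 1430.7 m

1430.7


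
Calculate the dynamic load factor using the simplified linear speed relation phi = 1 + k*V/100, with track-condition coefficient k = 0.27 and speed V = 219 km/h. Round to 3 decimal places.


phi = 1 + k * V / 100
phi = 1 + 0.27 * 219 / 100
phi = 1 + 0.5913
phi = 1.591

1.591


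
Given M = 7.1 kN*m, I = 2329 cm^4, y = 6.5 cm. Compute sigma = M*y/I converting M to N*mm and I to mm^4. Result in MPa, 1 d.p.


Convert units:
M = 7.1 kN*m = 7100000 N*mm
y = 6.5 cm = 65 mm
I = 2329 cm^4 = 23290000 mm^4
sigma = 7100000 * 65 / 23290000
sigma = 19.8 MPa

19.8


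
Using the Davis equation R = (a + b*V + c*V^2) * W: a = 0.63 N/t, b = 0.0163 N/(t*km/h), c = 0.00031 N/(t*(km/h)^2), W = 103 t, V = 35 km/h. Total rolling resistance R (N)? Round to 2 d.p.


b*V = 0.0163 * 35 = 0.5705
c*V^2 = 0.00031 * 1225 = 0.37975
R_per_t = 0.63 + 0.5705 + 0.37975 = 1.58025 N/t
R_total = 1.58025 * 103 = 162.77 N

162.77


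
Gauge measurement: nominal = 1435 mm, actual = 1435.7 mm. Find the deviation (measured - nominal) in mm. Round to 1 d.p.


Deviation = measured - nominal
Deviation = 1435.7 - 1435
Deviation = 0.7 mm

0.7


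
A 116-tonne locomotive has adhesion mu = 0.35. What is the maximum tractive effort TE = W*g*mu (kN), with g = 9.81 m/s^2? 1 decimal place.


TE_max = W * g * mu
TE_max = 116 * 9.81 * 0.35
TE_max = 1137.96 * 0.35
TE_max = 398.3 kN

398.3


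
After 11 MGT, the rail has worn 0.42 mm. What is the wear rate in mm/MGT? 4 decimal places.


Wear rate = total wear / cumulative tonnage
Rate = 0.42 / 11
Rate = 0.0382 mm/MGT

0.0382


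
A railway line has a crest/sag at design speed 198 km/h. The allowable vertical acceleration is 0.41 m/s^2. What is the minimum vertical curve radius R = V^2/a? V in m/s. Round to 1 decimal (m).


Convert speed: V = 198 / 3.6 = 55.0 m/s
V^2 = 3025.0 m^2/s^2
R_v = 3025.0 / 0.41
R_v = 7378.0 m

7378.0


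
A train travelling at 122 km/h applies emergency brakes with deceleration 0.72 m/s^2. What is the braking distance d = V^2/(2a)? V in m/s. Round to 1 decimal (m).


Convert speed: V = 122 / 3.6 = 33.8889 m/s
V^2 = 1148.4568
d = 1148.4568 / (2 * 0.72)
d = 1148.4568 / 1.44
d = 797.5 m

797.5


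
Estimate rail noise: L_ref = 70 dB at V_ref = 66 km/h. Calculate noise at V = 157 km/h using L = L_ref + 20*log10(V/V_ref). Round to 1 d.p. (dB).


V/V_ref = 157 / 66 = 2.378788
log10(2.378788) = 0.376356
20 * 0.376356 = 7.5271
L = 70 + 7.5271 = 77.5 dB

77.5


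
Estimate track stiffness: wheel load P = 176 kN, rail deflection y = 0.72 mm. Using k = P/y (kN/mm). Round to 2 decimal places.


Track stiffness k = P / y
k = 176 / 0.72
k = 244.44 kN/mm

244.44


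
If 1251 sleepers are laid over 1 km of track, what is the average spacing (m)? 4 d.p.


Spacing = 1000 m / number of sleepers
Spacing = 1000 / 1251
Spacing = 0.7994 m

0.7994


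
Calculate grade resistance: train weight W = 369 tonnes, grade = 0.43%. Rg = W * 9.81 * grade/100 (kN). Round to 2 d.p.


Rg = W * 9.81 * grade / 100
Rg = 369 * 9.81 * 0.43 / 100
Rg = 3619.89 * 0.0043
Rg = 15.57 kN

15.57


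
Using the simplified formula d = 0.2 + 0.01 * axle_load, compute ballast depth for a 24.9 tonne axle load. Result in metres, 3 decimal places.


d = 0.2 + 0.01 * 24.9
d = 0.2 + 0.249
d = 0.449 m

0.449


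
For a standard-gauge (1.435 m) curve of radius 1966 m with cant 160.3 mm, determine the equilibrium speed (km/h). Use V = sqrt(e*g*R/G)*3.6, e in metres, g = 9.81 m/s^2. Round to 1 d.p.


Convert cant: e = 160.3 mm = 0.1603 m
V_ms = sqrt(0.1603 * 9.81 * 1966 / 1.435)
V_ms = sqrt(2154.438702) = 46.4159 m/s
V = 46.4159 * 3.6 = 167.1 km/h

167.1


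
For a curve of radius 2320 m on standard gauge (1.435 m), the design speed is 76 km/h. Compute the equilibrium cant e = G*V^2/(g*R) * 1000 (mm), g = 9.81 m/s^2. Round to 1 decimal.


Convert speed: V = 76 / 3.6 = 21.1111 m/s
Apply formula: e = 1.435 * 21.1111^2 / (9.81 * 2320)
e = 1.435 * 445.679 / 22759.2
e = 0.028101 m = 28.1 mm

28.1


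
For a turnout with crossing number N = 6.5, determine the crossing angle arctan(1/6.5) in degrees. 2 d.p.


1/N = 1/6.5 = 0.153846
angle = arctan(0.153846) = 0.152649 rad
angle = 0.152649 * 180/pi = 8.75 degrees

8.75


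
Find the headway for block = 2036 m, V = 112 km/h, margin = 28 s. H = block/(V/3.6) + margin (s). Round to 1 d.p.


V = 112 / 3.6 = 31.1111 m/s
Block traversal time = 2036 / 31.1111 = 65.4429 s
Headway = 65.4429 + 28
Headway = 93.4 s

93.4


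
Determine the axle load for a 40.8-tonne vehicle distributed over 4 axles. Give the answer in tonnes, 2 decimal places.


Load per axle = total weight / number of axles
Load = 40.8 / 4
Load = 10.20 tonnes

10.20


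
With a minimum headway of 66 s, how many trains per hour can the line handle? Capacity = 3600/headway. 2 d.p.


Capacity = 3600 / headway
Capacity = 3600 / 66
Capacity = 54.55 trains/hour

54.55


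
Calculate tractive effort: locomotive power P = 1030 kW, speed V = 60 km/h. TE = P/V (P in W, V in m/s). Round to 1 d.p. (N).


Convert: P = 1030 kW = 1030000 W
V = 60 / 3.6 = 16.6667 m/s
TE = 1030000 / 16.6667
TE = 61800.0 N

61800.0


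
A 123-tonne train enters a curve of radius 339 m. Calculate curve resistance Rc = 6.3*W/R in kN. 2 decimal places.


Rc = 6.3 * W / R
Rc = 6.3 * 123 / 339
Rc = 774.9 / 339
Rc = 2.29 kN

2.29


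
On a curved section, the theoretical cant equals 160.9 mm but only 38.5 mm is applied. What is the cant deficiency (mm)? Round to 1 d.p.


Cant deficiency = equilibrium cant - actual cant
CD = 160.9 - 38.5
CD = 122.4 mm

122.4


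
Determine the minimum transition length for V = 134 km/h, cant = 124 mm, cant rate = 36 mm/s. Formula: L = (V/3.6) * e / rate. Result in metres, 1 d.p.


Convert speed: V = 134 / 3.6 = 37.2222 m/s
L = 37.2222 * 124 / 36
L = 4615.5556 / 36
L = 128.2 m

128.2


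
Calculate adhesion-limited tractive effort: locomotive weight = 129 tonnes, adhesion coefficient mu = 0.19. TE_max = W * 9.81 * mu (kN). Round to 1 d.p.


TE_max = W * g * mu
TE_max = 129 * 9.81 * 0.19
TE_max = 1265.49 * 0.19
TE_max = 240.4 kN

240.4


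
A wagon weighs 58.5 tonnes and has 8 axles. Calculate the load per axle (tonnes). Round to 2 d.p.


Load per axle = total weight / number of axles
Load = 58.5 / 8
Load = 7.31 tonnes

7.31


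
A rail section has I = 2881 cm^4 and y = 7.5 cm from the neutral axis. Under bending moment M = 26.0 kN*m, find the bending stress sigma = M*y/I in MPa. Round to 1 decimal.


Convert units:
M = 26.0 kN*m = 26000000 N*mm
y = 7.5 cm = 75 mm
I = 2881 cm^4 = 28810000 mm^4
sigma = 26000000 * 75 / 28810000
sigma = 67.7 MPa

67.7


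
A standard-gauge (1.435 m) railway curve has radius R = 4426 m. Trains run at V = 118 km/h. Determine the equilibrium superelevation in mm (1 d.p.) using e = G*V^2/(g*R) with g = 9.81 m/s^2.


Convert speed: V = 118 / 3.6 = 32.7778 m/s
Apply formula: e = 1.435 * 32.7778^2 / (9.81 * 4426)
e = 1.435 * 1074.3827 / 43419.06
e = 0.035508 m = 35.5 mm

35.5


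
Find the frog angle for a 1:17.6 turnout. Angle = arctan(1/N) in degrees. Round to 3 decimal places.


1/N = 1/17.6 = 0.056818
angle = arctan(0.056818) = 0.056757 rad
angle = 0.056757 * 180/pi = 3.252 degrees

3.252


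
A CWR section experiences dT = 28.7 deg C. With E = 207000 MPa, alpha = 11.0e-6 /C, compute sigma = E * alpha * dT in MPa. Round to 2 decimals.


sigma = E * alpha * dT
sigma = 207000 * 11.0e-6 * 28.7
sigma = 2.277 * 28.7
sigma = 65.35 MPa

65.35


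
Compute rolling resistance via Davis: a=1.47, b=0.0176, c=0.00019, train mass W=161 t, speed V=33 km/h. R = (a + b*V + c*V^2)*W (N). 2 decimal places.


b*V = 0.0176 * 33 = 0.5808
c*V^2 = 0.00019 * 1089 = 0.20691
R_per_t = 1.47 + 0.5808 + 0.20691 = 2.25771 N/t
R_total = 2.25771 * 161 = 363.49 N

363.49


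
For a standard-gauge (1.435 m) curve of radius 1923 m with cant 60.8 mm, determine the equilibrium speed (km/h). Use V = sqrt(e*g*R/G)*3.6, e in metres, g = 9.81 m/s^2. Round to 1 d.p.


Convert cant: e = 60.8 mm = 0.0608 m
V_ms = sqrt(0.0608 * 9.81 * 1923 / 1.435)
V_ms = sqrt(799.281884) = 28.2716 m/s
V = 28.2716 * 3.6 = 101.8 km/h

101.8


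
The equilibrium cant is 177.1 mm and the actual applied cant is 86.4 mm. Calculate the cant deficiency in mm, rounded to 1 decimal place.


Cant deficiency = equilibrium cant - actual cant
CD = 177.1 - 86.4
CD = 90.7 mm

90.7


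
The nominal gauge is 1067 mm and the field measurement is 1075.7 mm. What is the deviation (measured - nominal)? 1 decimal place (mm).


Deviation = measured - nominal
Deviation = 1075.7 - 1067
Deviation = 8.7 mm

8.7


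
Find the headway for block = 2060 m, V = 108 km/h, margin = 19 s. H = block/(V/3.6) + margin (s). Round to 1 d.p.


V = 108 / 3.6 = 30.0 m/s
Block traversal time = 2060 / 30.0 = 68.6667 s
Headway = 68.6667 + 19
Headway = 87.7 s

87.7


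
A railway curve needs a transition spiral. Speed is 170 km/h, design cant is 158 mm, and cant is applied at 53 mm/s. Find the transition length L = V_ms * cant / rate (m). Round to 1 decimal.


Convert speed: V = 170 / 3.6 = 47.2222 m/s
L = 47.2222 * 158 / 53
L = 7461.1111 / 53
L = 140.8 m

140.8


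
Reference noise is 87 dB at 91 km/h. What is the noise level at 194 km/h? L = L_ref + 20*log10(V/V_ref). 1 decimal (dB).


V/V_ref = 194 / 91 = 2.131868
log10(2.131868) = 0.32876
20 * 0.32876 = 6.5752
L = 87 + 6.5752 = 93.6 dB

93.6


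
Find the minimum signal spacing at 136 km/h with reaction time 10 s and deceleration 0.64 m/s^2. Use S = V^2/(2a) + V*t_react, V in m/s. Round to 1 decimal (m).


V = 136 / 3.6 = 37.7778 m/s
Braking distance = 37.7778^2 / (2*0.64) = 1114.9691 m
Sighting distance = 37.7778 * 10 = 377.7778 m
S = 1114.9691 + 377.7778 = 1492.7 m

1492.7


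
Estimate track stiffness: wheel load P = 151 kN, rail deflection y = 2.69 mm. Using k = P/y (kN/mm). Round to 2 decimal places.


Track stiffness k = P / y
k = 151 / 2.69
k = 56.13 kN/mm

56.13


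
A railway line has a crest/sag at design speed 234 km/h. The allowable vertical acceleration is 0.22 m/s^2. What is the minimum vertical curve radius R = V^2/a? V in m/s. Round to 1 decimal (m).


Convert speed: V = 234 / 3.6 = 65.0 m/s
V^2 = 4225.0 m^2/s^2
R_v = 4225.0 / 0.22
R_v = 19204.5 m

19204.5


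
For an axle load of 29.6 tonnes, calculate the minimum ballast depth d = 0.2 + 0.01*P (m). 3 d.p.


d = 0.2 + 0.01 * 29.6
d = 0.2 + 0.296
d = 0.496 m

0.496


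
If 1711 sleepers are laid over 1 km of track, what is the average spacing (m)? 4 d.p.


Spacing = 1000 m / number of sleepers
Spacing = 1000 / 1711
Spacing = 0.5845 m

0.5845


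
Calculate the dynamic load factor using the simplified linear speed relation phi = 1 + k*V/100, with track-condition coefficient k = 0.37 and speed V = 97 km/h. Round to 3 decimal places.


phi = 1 + k * V / 100
phi = 1 + 0.37 * 97 / 100
phi = 1 + 0.3589
phi = 1.359

1.359


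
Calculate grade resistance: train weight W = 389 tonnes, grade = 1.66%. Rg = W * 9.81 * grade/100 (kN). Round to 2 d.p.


Rg = W * 9.81 * grade / 100
Rg = 389 * 9.81 * 1.66 / 100
Rg = 3816.09 * 0.0166
Rg = 63.35 kN

63.35


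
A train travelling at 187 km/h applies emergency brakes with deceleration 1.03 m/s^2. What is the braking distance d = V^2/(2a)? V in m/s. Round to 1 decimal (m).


Convert speed: V = 187 / 3.6 = 51.9444 m/s
V^2 = 2698.2253
d = 2698.2253 / (2 * 1.03)
d = 2698.2253 / 2.06
d = 1309.8 m

1309.8


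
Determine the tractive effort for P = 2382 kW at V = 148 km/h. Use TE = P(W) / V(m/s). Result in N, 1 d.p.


Convert: P = 2382 kW = 2382000 W
V = 148 / 3.6 = 41.1111 m/s
TE = 2382000 / 41.1111
TE = 57940.5 N

57940.5


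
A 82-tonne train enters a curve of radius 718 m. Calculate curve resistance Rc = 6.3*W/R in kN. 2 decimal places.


Rc = 6.3 * W / R
Rc = 6.3 * 82 / 718
Rc = 516.6 / 718
Rc = 0.72 kN

0.72


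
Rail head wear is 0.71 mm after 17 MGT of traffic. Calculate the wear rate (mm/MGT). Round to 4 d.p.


Wear rate = total wear / cumulative tonnage
Rate = 0.71 / 17
Rate = 0.0418 mm/MGT

0.0418


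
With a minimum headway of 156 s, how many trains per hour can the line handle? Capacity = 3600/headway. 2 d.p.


Capacity = 3600 / headway
Capacity = 3600 / 156
Capacity = 23.08 trains/hour

23.08


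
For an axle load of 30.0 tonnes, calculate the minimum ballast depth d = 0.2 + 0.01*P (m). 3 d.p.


d = 0.2 + 0.01 * 30.0
d = 0.2 + 0.3
d = 0.500 m

0.500


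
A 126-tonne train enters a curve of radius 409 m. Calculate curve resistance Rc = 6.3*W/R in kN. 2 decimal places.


Rc = 6.3 * W / R
Rc = 6.3 * 126 / 409
Rc = 793.8 / 409
Rc = 1.94 kN

1.94


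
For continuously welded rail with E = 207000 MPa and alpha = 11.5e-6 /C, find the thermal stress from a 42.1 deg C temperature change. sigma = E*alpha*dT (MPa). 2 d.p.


sigma = E * alpha * dT
sigma = 207000 * 11.5e-6 * 42.1
sigma = 2.3805 * 42.1
sigma = 100.22 MPa

100.22


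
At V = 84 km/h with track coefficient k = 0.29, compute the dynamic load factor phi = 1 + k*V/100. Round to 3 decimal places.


phi = 1 + k * V / 100
phi = 1 + 0.29 * 84 / 100
phi = 1 + 0.2436
phi = 1.244

1.244


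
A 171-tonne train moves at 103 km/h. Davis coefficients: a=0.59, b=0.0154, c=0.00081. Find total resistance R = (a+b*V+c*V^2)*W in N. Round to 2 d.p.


b*V = 0.0154 * 103 = 1.5862
c*V^2 = 0.00081 * 10609 = 8.59329
R_per_t = 0.59 + 1.5862 + 8.59329 = 10.76949 N/t
R_total = 10.76949 * 171 = 1841.58 N

1841.58


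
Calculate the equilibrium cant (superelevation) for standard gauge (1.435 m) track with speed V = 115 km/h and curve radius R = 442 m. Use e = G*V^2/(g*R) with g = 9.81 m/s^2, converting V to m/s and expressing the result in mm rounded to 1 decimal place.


Convert speed: V = 115 / 3.6 = 31.9444 m/s
Apply formula: e = 1.435 * 31.9444^2 / (9.81 * 442)
e = 1.435 * 1020.4475 / 4336.02
e = 0.337716 m = 337.7 mm

337.7


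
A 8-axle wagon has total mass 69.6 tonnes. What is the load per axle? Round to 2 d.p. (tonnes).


Load per axle = total weight / number of axles
Load = 69.6 / 8
Load = 8.70 tonnes

8.70


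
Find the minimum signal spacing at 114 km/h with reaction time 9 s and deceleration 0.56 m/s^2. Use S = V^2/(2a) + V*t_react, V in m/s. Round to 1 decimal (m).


V = 114 / 3.6 = 31.6667 m/s
Braking distance = 31.6667^2 / (2*0.56) = 895.3373 m
Sighting distance = 31.6667 * 9 = 285.0 m
S = 895.3373 + 285.0 = 1180.3 m

1180.3


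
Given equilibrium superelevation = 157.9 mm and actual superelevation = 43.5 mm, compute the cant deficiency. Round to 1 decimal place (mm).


Cant deficiency = equilibrium cant - actual cant
CD = 157.9 - 43.5
CD = 114.4 mm

114.4


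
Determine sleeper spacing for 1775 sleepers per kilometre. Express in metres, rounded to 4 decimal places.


Spacing = 1000 m / number of sleepers
Spacing = 1000 / 1775
Spacing = 0.5634 m

0.5634


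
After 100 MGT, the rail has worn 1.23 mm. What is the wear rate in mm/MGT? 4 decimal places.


Wear rate = total wear / cumulative tonnage
Rate = 1.23 / 100
Rate = 0.0123 mm/MGT

0.0123


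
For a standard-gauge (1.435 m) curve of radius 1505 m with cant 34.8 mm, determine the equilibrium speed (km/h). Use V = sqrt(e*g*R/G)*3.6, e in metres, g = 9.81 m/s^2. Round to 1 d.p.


Convert cant: e = 34.8 mm = 0.0348 m
V_ms = sqrt(0.0348 * 9.81 * 1505 / 1.435)
V_ms = sqrt(358.041073) = 18.922 m/s
V = 18.922 * 3.6 = 68.1 km/h

68.1


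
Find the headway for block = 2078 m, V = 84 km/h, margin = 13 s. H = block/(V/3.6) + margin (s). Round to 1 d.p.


V = 84 / 3.6 = 23.3333 m/s
Block traversal time = 2078 / 23.3333 = 89.0571 s
Headway = 89.0571 + 13
Headway = 102.1 s

102.1


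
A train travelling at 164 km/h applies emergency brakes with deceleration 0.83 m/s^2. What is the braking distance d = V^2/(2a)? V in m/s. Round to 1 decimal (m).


Convert speed: V = 164 / 3.6 = 45.5556 m/s
V^2 = 2075.3086
d = 2075.3086 / (2 * 0.83)
d = 2075.3086 / 1.66
d = 1250.2 m

1250.2


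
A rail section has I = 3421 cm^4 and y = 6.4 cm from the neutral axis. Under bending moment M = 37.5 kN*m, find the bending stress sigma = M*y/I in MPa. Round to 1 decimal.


Convert units:
M = 37.5 kN*m = 37500000 N*mm
y = 6.4 cm = 64 mm
I = 3421 cm^4 = 34210000 mm^4
sigma = 37500000 * 64 / 34210000
sigma = 70.2 MPa

70.2
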